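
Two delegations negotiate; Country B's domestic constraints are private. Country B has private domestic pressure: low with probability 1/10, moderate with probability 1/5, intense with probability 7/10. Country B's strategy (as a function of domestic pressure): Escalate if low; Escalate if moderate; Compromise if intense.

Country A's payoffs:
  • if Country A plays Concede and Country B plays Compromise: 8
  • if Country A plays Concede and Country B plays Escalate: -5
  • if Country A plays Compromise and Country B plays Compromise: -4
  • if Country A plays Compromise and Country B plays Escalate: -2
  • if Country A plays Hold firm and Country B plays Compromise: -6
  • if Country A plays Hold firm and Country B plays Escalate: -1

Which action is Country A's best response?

E[Concede] = 1/10·(-5) + 1/5·(-5) + 7/10·(8) = 41/10
E[Compromise] = 1/10·(-2) + 1/5·(-2) + 7/10·(-4) = -17/5
E[Hold firm] = 1/10·(-1) + 1/5·(-1) + 7/10·(-6) = -9/2
Best response: Concede (41/10 is the largest).

Concede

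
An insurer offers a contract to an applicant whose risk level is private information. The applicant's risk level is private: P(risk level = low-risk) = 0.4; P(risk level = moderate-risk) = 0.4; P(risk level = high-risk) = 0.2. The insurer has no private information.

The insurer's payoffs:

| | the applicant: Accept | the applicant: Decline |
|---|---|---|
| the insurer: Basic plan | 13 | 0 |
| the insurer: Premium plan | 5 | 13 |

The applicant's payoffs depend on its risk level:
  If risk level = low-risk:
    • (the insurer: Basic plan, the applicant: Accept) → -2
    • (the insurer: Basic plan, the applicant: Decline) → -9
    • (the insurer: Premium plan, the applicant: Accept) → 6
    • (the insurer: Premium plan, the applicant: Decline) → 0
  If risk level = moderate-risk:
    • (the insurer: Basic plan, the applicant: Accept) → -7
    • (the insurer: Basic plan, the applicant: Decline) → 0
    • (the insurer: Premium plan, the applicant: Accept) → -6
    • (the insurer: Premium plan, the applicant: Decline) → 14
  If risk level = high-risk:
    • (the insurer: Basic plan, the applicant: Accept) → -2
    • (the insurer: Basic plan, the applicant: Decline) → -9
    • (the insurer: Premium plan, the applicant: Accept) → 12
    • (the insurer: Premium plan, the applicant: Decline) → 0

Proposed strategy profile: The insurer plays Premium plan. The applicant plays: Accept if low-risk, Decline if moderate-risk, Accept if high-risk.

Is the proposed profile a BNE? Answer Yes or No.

Yes

The insurer plays Premium plan: E[Premium plan] = 0.4·(5) + 0.4·(13) + 0.2·(5) = 8.2; E[Basic plan] = 7.8. Best-responding. ✓
The applicant (risk level low-risk), facing Premium plan: Accept gives 6, Decline gives 0. Proposed Accept is best. ✓
The applicant (risk level moderate-risk), facing Premium plan: Accept gives -6, Decline gives 14. Proposed Decline is best. ✓
The applicant (risk level high-risk), facing Premium plan: Accept gives 12, Decline gives 0. Proposed Accept is best. ✓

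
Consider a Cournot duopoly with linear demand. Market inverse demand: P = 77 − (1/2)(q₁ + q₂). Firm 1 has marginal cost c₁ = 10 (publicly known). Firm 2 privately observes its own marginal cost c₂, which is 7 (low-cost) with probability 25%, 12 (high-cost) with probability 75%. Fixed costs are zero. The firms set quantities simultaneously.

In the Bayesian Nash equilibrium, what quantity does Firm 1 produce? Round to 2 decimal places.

Each type of Firm 2 best-responds to q₁; Firm 1 best-responds to the expected q₂ over Firm 2's types.
Firm 2 with cost c maximizes (77 − (1/2)(q₁+q₂) − c)·q₂, giving q₂(c) = (77 − c − (1/2)q₁).
E[c₂] = 0.25·7 + 0.75·12 = 10.75
Firm 1's FOC against E[q₂] yields q₁ = (77 − 2·10 + E[c₂])/(3/2) = (77 − 20 + 10.75)/(3/2) = 45.1667.

45.17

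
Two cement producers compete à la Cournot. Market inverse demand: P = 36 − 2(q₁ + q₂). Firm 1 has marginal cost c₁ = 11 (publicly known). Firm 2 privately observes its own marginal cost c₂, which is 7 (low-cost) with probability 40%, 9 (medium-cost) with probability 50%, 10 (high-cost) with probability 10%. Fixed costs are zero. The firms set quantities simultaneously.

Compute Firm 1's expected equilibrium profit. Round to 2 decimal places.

Type-c best response for Firm 2: q₂(c) = (36 − c)/4 − q₁/2.
Firm 1 maximizes expected profit; its first-order condition is 36 − 4q₁ − 2E[q₂] − 11 = 0.
Substituting E[q₂] and solving: E[c₂] = 8.3, so q₁ = (36 − 2·11 + 8.3)/6 = 3.71667.
E[P] = 36 − 2·(q₁ + E[q₂]) = 18.4333; Firm 1's expected profit = (E[P] − 11)·q₁ = (18.4333 − 11)·3.71667 = 27.6272.

27.63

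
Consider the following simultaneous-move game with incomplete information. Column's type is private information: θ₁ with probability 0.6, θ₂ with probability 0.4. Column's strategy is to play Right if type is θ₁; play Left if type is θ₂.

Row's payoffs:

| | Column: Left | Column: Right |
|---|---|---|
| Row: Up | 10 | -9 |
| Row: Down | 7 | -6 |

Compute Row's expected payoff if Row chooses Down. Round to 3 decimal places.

-0.800

E[Down] = 0.6·(-6) + 0.4·7 = (-3.6) + 2.8 = -0.8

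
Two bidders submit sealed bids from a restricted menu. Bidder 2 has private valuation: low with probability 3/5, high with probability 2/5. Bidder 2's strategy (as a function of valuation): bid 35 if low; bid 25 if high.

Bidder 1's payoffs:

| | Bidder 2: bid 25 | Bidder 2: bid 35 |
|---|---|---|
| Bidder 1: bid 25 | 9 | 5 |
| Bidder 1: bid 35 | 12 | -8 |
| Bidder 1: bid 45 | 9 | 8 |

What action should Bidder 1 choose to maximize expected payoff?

Compute Bidder 1's expected payoff for each action, taking the expectation over Bidder 2's type.
E[bid 25] = 3/5·(5) + 2/5·(9) = 33/5
E[bid 35] = 3/5·(-8) + 2/5·(12) = 0
E[bid 45] = 3/5·(8) + 2/5·(9) = 42/5
Best response: bid 45 (42/5 is the largest).

bid 45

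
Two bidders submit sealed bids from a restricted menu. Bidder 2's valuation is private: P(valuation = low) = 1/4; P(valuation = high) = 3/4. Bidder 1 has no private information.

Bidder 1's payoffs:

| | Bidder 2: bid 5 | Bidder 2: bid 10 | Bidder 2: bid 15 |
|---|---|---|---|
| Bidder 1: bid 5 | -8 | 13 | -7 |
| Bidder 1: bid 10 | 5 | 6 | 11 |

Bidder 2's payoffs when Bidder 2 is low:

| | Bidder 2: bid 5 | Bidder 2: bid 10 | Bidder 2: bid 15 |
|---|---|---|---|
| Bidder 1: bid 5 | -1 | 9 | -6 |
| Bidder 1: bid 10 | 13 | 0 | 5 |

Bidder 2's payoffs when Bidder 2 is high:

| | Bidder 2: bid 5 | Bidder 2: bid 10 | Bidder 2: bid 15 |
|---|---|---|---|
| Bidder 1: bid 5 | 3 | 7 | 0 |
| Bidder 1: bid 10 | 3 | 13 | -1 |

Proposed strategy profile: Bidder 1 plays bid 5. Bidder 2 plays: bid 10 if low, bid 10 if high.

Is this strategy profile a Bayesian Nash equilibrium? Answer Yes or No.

Yes

A profile is a BNE iff every type of every player is best-responding given beliefs about the other side.
Bidder 1 plays bid 5: E[bid 5] = 1/4·(13) + 3/4·(13) = 13; E[bid 10] = 6. Best-responding. ✓
Bidder 2 (valuation low), facing bid 5: bid 5 gives -1, bid 10 gives 9, bid 15 gives -6. Proposed bid 10 is best. ✓
Bidder 2 (valuation high), facing bid 5: bid 5 gives 3, bid 10 gives 7, bid 15 gives 0. Proposed bid 10 is best. ✓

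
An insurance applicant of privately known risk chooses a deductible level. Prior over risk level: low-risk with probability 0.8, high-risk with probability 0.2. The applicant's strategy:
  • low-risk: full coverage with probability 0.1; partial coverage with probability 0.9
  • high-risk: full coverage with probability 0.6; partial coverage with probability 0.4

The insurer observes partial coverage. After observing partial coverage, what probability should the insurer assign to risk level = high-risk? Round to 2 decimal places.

0.10

Apply Bayes' rule using the sender's strategy as the likelihood.
P(partial coverage) = 0.8·0.9 + 0.2·0.4 = 0.8
P(high-risk | partial coverage) = (0.2·0.4) / 0.8 = 0.08 / 0.8 = 0.1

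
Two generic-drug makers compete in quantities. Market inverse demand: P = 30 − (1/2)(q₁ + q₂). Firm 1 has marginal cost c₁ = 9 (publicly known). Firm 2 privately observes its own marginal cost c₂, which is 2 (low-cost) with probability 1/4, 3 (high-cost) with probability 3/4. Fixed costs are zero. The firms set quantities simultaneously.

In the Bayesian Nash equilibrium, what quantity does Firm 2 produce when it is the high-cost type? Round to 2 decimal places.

Each type of Firm 2 best-responds to q₁; Firm 1 best-responds to the expected q₂ over Firm 2's types.
Firm 2 with cost c maximizes (30 − (1/2)(q₁+q₂) − c)·q₂, giving q₂(c) = (30 − c − (1/2)q₁).
E[c₂] = 1/4·2 + 3/4·3 = 2.75
Firm 1's FOC against E[q₂] yields q₁ = (30 − 2·9 + E[c₂])/(3/2) = (30 − 18 + 2.75)/(3/2) = 9.83333.
q₂(high-cost) = (30 − 3 − (1/2)·9.83333) = 22.0833.

22.08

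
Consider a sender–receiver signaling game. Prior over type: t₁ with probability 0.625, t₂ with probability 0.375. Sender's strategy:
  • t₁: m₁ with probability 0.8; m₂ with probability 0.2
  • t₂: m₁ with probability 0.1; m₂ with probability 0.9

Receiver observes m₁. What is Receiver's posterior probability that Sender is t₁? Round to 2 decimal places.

P(m₁) = 0.625·0.8 + 0.375·0.1 = 0.5375
P(t₁ | m₁) = (0.625·0.8) / 0.5375 = 0.5 / 0.5375 = 0.930233

0.93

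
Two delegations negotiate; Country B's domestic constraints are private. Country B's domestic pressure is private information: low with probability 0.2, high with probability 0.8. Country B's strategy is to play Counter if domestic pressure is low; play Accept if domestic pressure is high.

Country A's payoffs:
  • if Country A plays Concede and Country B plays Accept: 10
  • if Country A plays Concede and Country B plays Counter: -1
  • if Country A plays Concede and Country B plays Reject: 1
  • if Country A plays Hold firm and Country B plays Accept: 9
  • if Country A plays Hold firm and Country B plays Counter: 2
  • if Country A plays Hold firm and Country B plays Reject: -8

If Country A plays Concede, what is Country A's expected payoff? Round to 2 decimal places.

Take the expectation over Country B's domestic pressure, weighting each type's action by its prior probability.
E[Concede] = 0.2·(-1) + 0.8·10 = (-0.2) + 8 = 7.8

7.80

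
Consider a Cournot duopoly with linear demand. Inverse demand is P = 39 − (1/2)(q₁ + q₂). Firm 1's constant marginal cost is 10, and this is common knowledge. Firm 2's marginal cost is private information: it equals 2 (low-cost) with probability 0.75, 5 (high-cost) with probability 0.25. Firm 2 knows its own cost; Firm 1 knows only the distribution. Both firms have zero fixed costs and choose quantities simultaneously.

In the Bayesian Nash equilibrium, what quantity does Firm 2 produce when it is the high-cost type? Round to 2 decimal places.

26.75

Firm 2 with cost c maximizes (39 − (1/2)(q₁+q₂) − c)·q₂, giving q₂(c) = (39 − c − (1/2)q₁).
E[c₂] = 0.75·2 + 0.25·5 = 2.75
Firm 1's FOC against E[q₂] yields q₁ = (39 − 2·10 + E[c₂])/(3/2) = (39 − 20 + 2.75)/(3/2) = 14.5.
q₂(high-cost) = (39 − 5 − (1/2)·14.5) = 26.75.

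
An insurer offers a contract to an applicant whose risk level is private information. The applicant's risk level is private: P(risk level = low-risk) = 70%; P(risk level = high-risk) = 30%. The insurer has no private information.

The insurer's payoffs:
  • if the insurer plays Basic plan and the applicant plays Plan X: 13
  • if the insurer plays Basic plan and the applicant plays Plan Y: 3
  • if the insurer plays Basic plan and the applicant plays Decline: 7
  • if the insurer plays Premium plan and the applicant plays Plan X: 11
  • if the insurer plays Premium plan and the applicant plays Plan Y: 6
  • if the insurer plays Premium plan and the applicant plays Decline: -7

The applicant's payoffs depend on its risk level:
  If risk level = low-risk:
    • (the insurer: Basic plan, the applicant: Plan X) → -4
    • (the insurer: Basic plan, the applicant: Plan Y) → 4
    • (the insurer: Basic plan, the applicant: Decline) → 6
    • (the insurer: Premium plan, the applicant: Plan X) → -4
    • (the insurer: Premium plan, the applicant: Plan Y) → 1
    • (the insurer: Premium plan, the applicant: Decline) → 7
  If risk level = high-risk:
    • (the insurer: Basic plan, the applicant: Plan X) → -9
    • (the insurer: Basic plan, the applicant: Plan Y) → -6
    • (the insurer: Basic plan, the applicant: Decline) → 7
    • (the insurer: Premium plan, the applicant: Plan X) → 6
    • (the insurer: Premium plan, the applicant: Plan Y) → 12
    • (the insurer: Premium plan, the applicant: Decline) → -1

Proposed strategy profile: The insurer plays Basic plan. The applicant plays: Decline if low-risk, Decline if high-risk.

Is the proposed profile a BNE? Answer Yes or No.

Yes

The insurer plays Basic plan: E[Basic plan] = 0.7·(7) + 0.3·(7) = 7; E[Premium plan] = -7. Best-responding. ✓
The applicant (risk level low-risk), facing Basic plan: Plan X gives -4, Plan Y gives 4, Decline gives 6. Proposed Decline is best. ✓
The applicant (risk level high-risk), facing Basic plan: Plan X gives -9, Plan Y gives -6, Decline gives 7. Proposed Decline is best. ✓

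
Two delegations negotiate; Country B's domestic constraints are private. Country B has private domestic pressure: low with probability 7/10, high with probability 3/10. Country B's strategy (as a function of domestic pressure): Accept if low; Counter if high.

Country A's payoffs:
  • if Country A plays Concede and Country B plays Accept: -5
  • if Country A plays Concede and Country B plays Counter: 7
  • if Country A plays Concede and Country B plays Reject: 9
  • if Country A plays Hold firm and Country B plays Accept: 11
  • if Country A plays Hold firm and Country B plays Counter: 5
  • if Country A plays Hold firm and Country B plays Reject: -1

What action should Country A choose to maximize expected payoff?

Compute Country A's expected payoff for each action, taking the expectation over Country B's type.
E[Concede] = 7/10·(-5) + 3/10·(7) = -7/5
E[Hold firm] = 7/10·(11) + 3/10·(5) = 46/5
Best response: Hold firm (46/5 is the largest).

Hold firm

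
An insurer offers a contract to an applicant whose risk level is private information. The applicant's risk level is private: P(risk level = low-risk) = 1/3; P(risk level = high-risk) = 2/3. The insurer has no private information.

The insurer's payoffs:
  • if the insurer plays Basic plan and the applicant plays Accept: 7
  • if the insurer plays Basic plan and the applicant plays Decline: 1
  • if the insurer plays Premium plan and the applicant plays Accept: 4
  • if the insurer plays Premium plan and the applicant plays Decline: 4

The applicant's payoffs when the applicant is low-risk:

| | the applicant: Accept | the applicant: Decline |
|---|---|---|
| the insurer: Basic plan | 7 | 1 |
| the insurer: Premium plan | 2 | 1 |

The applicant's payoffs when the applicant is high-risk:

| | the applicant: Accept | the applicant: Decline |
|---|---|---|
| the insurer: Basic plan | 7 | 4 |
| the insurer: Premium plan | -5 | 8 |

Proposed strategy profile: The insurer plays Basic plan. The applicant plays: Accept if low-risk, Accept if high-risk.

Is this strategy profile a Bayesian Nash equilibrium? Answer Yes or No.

Yes

The insurer plays Basic plan: E[Basic plan] = 1/3·(7) + 2/3·(7) = 7; E[Premium plan] = 4. Best-responding. ✓
The applicant (risk level low-risk), facing Basic plan: Accept gives 7, Decline gives 1. Proposed Accept is best. ✓
The applicant (risk level high-risk), facing Basic plan: Accept gives 7, Decline gives 4. Proposed Accept is best. ✓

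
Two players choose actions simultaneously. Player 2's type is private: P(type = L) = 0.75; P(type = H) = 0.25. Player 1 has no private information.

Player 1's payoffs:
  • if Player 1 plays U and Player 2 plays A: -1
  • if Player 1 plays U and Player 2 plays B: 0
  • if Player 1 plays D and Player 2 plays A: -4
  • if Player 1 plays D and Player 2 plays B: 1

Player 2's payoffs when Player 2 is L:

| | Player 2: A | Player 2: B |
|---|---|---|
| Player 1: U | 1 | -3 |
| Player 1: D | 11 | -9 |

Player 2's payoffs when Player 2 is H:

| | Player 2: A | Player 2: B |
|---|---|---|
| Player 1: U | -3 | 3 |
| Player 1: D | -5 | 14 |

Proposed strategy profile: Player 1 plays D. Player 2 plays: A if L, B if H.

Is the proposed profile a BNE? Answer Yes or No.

No

A profile is a BNE iff every type of every player is best-responding given beliefs about the other side.
Player 1 plays D: E[D] = 0.75·(-4) + 0.25·(1) = -2.75; E[U] = -0.75. Not best-responding. ✗
Player 2 (type L), facing D: A gives 11, B gives -9. Proposed A is best. ✓
Player 2 (type H), facing D: A gives -5, B gives 14. Proposed B is best. ✓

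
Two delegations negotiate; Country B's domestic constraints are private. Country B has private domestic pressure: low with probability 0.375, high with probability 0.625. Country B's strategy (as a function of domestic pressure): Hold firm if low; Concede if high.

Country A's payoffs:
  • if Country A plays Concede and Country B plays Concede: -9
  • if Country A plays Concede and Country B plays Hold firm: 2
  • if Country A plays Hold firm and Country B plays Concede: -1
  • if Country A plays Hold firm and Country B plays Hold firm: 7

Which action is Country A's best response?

Compute Country A's expected payoff for each action, taking the expectation over Country B's type.
E[Concede] = 0.375·(2) + 0.625·(-9) = -4.875
E[Hold firm] = 0.375·(7) + 0.625·(-1) = 2
Best response: Hold firm (2 is the largest).

Hold firm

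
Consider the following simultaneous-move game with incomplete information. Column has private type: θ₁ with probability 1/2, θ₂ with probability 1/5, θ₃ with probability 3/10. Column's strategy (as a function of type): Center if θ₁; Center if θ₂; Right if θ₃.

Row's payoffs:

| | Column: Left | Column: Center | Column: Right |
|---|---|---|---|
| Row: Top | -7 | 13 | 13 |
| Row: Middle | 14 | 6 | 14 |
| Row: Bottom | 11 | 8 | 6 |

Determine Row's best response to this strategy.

E[Top] = 1/2·(13) + 1/5·(13) + 3/10·(13) = 13
E[Middle] = 1/2·(6) + 1/5·(6) + 3/10·(14) = 42/5
E[Bottom] = 1/2·(8) + 1/5·(8) + 3/10·(6) = 37/5
Best response: Top (13 is the largest).

Top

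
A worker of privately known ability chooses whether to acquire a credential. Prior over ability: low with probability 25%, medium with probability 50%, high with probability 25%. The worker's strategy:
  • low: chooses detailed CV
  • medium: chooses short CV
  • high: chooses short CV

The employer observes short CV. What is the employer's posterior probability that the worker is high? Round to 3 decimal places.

0.333

P(short CV) = 0.25·0 + 0.5·1 + 0.25·1 = 0.75
P(high | short CV) = (0.25·1) / 0.75 = 0.25 / 0.75 = 0.333333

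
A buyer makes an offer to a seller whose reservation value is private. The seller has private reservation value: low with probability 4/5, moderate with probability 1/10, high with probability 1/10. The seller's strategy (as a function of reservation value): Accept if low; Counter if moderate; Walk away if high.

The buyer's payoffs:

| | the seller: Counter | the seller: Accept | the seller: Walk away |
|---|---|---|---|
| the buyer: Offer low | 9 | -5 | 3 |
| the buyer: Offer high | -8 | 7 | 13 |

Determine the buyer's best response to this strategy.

Offer high

E[Offer low] = 4/5·(-5) + 1/10·(9) + 1/10·(3) = -14/5
E[Offer high] = 4/5·(7) + 1/10·(-8) + 1/10·(13) = 61/10
Best response: Offer high (61/10 is the largest).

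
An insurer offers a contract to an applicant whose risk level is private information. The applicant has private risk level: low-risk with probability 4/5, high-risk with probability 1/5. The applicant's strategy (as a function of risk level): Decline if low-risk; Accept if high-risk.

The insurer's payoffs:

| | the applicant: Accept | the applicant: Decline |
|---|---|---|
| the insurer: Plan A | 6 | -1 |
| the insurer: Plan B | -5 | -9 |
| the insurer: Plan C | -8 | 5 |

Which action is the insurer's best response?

Compute the insurer's expected payoff for each action, taking the expectation over the applicant's type.
E[Plan A] = 4/5·(-1) + 1/5·(6) = 2/5
E[Plan B] = 4/5·(-9) + 1/5·(-5) = -41/5
E[Plan C] = 4/5·(5) + 1/5·(-8) = 12/5
Best response: Plan C (12/5 is the largest).

Plan C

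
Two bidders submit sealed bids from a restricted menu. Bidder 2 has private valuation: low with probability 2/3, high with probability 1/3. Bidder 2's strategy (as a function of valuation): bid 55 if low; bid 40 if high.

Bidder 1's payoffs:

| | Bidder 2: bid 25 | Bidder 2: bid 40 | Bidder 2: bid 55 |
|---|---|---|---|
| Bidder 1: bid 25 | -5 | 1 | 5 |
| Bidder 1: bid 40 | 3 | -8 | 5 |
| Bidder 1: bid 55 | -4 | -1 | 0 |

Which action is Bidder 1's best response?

E[bid 25] = 2/3·(5) + 1/3·(1) = 11/3
E[bid 40] = 2/3·(5) + 1/3·(-8) = 2/3
E[bid 55] = 2/3·(0) + 1/3·(-1) = -1/3
Best response: bid 25 (11/3 is the largest).

bid 25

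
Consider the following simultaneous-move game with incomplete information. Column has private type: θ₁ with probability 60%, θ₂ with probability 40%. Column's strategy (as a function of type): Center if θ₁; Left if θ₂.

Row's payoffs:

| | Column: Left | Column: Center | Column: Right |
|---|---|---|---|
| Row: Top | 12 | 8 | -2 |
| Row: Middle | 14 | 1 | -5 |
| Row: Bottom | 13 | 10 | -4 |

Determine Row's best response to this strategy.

Bottom

E[Top] = 0.6·(8) + 0.4·(12) = 9.6
E[Middle] = 0.6·(1) + 0.4·(14) = 6.2
E[Bottom] = 0.6·(10) + 0.4·(13) = 11.2
Best response: Bottom (11.2 is the largest).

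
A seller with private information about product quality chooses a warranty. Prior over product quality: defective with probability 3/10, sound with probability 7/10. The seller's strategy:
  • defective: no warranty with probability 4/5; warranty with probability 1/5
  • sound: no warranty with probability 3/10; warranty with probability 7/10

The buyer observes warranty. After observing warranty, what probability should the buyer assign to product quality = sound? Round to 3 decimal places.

Apply Bayes' rule using the sender's strategy as the likelihood.
P(warranty) = (3/10)·(1/5) + (7/10)·(7/10) = 11/20
P(sound | warranty) = ((7/10)·(7/10)) / (11/20) = (49/100) / (11/20) = 49/55

0.891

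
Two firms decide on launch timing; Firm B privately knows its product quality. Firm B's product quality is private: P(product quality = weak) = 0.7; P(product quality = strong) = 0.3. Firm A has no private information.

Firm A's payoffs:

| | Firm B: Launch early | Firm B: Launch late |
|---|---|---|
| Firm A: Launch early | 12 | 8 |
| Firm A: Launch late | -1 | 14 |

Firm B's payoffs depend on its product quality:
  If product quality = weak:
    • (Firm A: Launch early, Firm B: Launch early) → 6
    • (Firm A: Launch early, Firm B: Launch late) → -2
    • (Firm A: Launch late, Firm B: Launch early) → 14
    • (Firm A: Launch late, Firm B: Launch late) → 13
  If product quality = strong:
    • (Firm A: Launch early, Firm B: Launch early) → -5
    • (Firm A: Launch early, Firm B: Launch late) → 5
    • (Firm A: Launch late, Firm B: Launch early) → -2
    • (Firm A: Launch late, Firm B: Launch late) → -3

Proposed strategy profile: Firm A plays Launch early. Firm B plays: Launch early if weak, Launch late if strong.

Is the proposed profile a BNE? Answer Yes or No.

Firm A plays Launch early: E[Launch early] = 0.7·(12) + 0.3·(8) = 10.8; E[Launch late] = 3.5. Best-responding. ✓
Firm B (product quality weak), facing Launch early: Launch early gives 6, Launch late gives -2. Proposed Launch early is best. ✓
Firm B (product quality strong), facing Launch early: Launch early gives -5, Launch late gives 5. Proposed Launch late is best. ✓

Yes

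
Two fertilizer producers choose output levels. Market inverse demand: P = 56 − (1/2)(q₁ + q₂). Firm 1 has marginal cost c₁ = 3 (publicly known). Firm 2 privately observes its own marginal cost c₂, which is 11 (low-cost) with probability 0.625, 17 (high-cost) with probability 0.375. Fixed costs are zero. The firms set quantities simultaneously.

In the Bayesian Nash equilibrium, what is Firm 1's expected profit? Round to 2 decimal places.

Type-c best response for Firm 2: q₂(c) = (56 − c) − q₁/2.
Firm 1 maximizes expected profit; its first-order condition is 56 − q₁ − (1/2)E[q₂] − 3 = 0.
Substituting E[q₂] and solving: E[c₂] = 13.25, so q₁ = (56 − 2·3 + 13.25)/(3/2) = 42.1667.
E[P] = 56 − (1/2)·(q₁ + E[q₂]) = 24.0833; Firm 1's expected profit = (E[P] − 3)·q₁ = (24.0833 − 3)·42.1667 = 889.014.

889.01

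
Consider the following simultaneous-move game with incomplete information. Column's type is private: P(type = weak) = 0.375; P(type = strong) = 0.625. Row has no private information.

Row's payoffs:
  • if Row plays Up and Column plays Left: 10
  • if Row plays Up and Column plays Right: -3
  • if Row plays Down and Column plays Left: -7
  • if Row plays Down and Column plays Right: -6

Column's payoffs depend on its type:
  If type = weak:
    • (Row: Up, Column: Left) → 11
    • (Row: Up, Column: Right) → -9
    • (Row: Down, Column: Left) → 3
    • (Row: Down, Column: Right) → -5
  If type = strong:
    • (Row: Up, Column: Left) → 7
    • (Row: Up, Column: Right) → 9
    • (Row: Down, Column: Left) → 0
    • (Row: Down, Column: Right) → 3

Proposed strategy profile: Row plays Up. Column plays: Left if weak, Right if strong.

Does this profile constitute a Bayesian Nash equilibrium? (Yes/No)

A profile is a BNE iff every type of every player is best-responding given beliefs about the other side.
Row plays Up: E[Up] = 0.375·(10) + 0.625·(-3) = 1.875; E[Down] = -6.375. Best-responding. ✓
Column (type weak), facing Up: Left gives 11, Right gives -9. Proposed Left is best. ✓
Column (type strong), facing Up: Left gives 7, Right gives 9. Proposed Right is best. ✓

Yes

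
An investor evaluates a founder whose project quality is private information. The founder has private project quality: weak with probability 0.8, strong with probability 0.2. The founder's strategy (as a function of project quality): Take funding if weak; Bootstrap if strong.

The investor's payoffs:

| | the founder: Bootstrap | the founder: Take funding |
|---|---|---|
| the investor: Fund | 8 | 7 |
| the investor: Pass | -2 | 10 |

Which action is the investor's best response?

Pass

E[Fund] = 0.8·(7) + 0.2·(8) = 7.2
E[Pass] = 0.8·(10) + 0.2·(-2) = 7.6
Best response: Pass (7.6 is the largest).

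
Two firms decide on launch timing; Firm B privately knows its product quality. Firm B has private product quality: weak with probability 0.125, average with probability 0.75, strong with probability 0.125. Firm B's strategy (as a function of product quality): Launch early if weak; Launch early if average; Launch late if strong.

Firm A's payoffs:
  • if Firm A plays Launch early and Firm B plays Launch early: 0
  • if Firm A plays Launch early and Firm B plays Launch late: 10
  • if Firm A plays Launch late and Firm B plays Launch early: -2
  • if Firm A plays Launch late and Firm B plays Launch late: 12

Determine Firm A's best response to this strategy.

E[Launch early] = 0.125·(0) + 0.75·(0) + 0.125·(10) = 1.25
E[Launch late] = 0.125·(-2) + 0.75·(-2) + 0.125·(12) = -0.25
Best response: Launch early (1.25 is the largest).

Launch early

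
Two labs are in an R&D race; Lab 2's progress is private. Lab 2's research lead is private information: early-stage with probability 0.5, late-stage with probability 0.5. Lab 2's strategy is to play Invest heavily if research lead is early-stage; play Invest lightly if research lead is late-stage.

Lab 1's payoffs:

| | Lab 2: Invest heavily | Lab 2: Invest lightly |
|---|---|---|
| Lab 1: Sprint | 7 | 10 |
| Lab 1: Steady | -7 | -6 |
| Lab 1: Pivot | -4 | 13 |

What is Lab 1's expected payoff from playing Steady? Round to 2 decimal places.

-6.50

E[Steady] = 0.5·(-7) + 0.5·(-6) = (-3.5) + (-3) = -6.5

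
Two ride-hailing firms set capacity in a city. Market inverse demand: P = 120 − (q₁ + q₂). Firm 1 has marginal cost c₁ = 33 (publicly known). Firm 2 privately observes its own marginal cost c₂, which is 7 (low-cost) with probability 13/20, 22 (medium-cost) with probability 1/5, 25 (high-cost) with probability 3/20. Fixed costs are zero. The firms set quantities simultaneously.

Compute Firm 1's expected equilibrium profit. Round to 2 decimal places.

494.32

Type-c best response for Firm 2: q₂(c) = (120 − c)/2 − q₁/2.
Firm 1 maximizes expected profit; its first-order condition is 120 − 2q₁ − E[q₂] − 33 = 0.
Substituting E[q₂] and solving: E[c₂] = 12.7, so q₁ = (120 − 2·33 + 12.7)/3 = 22.2333.
E[P] = 120 − (q₁ + E[q₂]) = 55.2333; Firm 1's expected profit = (E[P] − 33)·q₁ = (55.2333 − 33)·22.2333 = 494.321.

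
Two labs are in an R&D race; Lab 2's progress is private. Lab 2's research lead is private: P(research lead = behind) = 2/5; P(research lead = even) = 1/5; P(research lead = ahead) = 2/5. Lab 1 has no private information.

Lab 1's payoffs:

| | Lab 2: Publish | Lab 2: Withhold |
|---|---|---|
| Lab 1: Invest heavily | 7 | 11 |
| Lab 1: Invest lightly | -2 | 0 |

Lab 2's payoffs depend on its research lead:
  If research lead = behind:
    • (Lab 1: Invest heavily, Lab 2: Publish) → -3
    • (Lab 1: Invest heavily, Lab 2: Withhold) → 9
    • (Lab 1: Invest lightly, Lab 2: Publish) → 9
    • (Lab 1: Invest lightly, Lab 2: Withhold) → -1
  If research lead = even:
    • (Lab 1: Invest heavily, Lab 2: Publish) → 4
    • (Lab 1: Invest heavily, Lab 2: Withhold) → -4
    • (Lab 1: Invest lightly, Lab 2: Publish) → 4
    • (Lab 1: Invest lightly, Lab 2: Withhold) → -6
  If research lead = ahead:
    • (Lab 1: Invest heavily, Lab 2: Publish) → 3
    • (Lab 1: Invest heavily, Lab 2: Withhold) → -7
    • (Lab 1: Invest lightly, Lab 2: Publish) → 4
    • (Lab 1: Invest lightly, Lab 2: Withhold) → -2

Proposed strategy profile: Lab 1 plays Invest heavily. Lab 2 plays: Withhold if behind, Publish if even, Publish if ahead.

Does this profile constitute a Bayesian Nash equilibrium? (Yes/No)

Lab 1 plays Invest heavily: E[Invest heavily] = 2/5·(11) + 1/5·(7) + 2/5·(7) = 43/5; E[Invest lightly] = -6/5. Best-responding. ✓
Lab 2 (research lead behind), facing Invest heavily: Publish gives -3, Withhold gives 9. Proposed Withhold is best. ✓
Lab 2 (research lead even), facing Invest heavily: Publish gives 4, Withhold gives -4. Proposed Publish is best. ✓
Lab 2 (research lead ahead), facing Invest heavily: Publish gives 3, Withhold gives -7. Proposed Publish is best. ✓

Yes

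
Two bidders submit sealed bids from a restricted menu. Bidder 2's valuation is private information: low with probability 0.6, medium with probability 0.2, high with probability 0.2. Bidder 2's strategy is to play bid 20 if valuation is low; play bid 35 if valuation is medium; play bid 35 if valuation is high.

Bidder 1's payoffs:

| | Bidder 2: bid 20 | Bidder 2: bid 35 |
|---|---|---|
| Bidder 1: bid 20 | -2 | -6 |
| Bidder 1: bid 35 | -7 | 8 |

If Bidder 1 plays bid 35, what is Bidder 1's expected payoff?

E[bid 35] = 0.6·(-7) + 0.2·8 + 0.2·8 = (-4.2) + 1.6 + 1.6 = -1

-1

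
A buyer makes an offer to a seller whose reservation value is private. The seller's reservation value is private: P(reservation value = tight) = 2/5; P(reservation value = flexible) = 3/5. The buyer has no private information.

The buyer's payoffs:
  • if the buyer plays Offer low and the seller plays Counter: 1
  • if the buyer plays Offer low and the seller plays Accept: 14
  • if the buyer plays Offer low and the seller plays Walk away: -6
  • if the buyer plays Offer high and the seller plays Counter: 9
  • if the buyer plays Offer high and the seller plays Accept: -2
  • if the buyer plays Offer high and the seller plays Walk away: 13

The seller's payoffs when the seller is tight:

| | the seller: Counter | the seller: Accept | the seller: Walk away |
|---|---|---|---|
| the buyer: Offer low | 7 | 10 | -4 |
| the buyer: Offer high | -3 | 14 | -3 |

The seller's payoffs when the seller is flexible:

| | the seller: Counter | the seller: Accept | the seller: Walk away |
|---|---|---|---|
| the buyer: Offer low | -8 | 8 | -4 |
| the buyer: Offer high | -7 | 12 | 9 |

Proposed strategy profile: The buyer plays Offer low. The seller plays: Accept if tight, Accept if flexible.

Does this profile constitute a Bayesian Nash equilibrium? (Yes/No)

A profile is a BNE iff every type of every player is best-responding given beliefs about the other side.
The buyer plays Offer low: E[Offer low] = 2/5·(14) + 3/5·(14) = 14; E[Offer high] = -2. Best-responding. ✓
The seller (reservation value tight), facing Offer low: Counter gives 7, Accept gives 10, Walk away gives -4. Proposed Accept is best. ✓
The seller (reservation value flexible), facing Offer low: Counter gives -8, Accept gives 8, Walk away gives -4. Proposed Accept is best. ✓

Yes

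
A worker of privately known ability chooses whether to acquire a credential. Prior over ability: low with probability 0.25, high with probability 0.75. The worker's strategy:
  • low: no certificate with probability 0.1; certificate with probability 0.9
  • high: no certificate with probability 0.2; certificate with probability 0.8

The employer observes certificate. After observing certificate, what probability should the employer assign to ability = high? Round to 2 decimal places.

0.73

P(certificate) = 0.25·0.9 + 0.75·0.8 = 0.825
P(high | certificate) = (0.75·0.8) / 0.825 = 0.6 / 0.825 = 0.727273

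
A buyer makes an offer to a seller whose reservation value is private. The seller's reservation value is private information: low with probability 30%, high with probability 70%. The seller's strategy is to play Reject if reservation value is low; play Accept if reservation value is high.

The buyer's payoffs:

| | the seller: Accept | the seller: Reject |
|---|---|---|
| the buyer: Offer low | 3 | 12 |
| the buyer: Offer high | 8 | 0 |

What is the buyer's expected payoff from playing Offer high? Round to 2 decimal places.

Take the expectation over the seller's reservation value, weighting each type's action by its prior probability.
E[Offer high] = 0.3·0 + 0.7·8 = 0 + 5.6 = 5.6

5.60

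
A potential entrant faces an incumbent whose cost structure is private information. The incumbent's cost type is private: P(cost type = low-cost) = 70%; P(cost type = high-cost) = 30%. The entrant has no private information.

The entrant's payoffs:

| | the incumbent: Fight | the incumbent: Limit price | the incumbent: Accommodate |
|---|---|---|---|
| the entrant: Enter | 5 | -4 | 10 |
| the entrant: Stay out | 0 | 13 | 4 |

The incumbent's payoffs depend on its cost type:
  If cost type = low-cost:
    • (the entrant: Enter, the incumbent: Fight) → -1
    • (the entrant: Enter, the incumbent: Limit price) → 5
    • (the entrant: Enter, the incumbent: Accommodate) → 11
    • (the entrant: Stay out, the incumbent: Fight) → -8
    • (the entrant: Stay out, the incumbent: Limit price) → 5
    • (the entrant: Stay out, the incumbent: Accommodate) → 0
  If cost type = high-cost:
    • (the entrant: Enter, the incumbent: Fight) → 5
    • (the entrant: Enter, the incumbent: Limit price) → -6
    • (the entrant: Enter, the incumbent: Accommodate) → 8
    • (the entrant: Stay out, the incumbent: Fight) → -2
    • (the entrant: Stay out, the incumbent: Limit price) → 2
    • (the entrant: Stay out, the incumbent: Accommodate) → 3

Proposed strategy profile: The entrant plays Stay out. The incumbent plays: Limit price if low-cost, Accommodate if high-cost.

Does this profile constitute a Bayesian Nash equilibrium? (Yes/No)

Yes

The entrant plays Stay out: E[Stay out] = 0.7·(13) + 0.3·(4) = 10.3; E[Enter] = 0.2. Best-responding. ✓
The incumbent (cost type low-cost), facing Stay out: Fight gives -8, Limit price gives 5, Accommodate gives 0. Proposed Limit price is best. ✓
The incumbent (cost type high-cost), facing Stay out: Fight gives -2, Limit price gives 2, Accommodate gives 3. Proposed Accommodate is best. ✓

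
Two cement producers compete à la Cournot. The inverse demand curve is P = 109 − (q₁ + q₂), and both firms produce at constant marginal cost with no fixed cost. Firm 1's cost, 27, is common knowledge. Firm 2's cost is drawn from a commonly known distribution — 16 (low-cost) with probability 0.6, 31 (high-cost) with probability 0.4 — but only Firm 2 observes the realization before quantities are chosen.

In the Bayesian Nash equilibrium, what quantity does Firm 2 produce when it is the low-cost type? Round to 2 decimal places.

33.67

Type-c best response for Firm 2: q₂(c) = (109 − c)/2 − q₁/2.
Firm 1 maximizes expected profit; its first-order condition is 109 − 2q₁ − E[q₂] − 27 = 0.
Substituting E[q₂] and solving: E[c₂] = 22, so q₁ = (109 − 2·27 + 22)/3 = 25.6667.
q₂(low-cost) = (109 − 16 − 25.6667)/2 = 33.6667.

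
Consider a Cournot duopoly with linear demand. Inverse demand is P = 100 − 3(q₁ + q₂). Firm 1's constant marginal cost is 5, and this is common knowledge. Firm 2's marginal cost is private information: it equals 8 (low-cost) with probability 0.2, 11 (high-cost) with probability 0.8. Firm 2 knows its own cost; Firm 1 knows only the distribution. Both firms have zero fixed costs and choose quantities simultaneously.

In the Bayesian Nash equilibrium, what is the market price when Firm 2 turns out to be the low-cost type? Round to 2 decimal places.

Type-c best response for Firm 2: q₂(c) = (100 − c)/6 − q₁/2.
Firm 1 maximizes expected profit; its first-order condition is 100 − 6q₁ − 3E[q₂] − 5 = 0.
Substituting E[q₂] and solving: E[c₂] = 10.4, so q₁ = (100 − 2·5 + 10.4)/9 = 11.1556.
q₂(low-cost) = 9.75556, so P = 100 − 3·(11.1556 + 9.75556) = 37.2667.

37.27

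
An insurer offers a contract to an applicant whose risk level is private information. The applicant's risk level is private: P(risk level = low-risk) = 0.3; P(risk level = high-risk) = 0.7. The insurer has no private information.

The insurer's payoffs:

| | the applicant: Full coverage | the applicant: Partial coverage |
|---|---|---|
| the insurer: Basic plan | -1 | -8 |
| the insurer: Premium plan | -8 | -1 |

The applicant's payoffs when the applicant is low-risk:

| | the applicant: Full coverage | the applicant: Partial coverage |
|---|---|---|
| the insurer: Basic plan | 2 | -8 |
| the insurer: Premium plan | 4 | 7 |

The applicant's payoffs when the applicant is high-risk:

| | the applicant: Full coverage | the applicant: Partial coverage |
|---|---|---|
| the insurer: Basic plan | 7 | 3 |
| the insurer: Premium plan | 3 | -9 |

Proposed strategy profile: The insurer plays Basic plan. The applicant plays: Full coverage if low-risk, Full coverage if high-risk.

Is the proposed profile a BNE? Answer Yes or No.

The insurer plays Basic plan: E[Basic plan] = 0.3·(-1) + 0.7·(-1) = -1; E[Premium plan] = -8. Best-responding. ✓
The applicant (risk level low-risk), facing Basic plan: Full coverage gives 2, Partial coverage gives -8. Proposed Full coverage is best. ✓
The applicant (risk level high-risk), facing Basic plan: Full coverage gives 7, Partial coverage gives 3. Proposed Full coverage is best. ✓

Yes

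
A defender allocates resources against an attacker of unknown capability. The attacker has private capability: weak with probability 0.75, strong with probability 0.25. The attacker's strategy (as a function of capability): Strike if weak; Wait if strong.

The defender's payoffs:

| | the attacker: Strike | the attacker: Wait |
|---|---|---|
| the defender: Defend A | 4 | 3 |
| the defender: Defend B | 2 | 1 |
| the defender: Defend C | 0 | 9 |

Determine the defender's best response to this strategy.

Defend A

E[Defend A] = 0.75·(4) + 0.25·(3) = 3.75
E[Defend B] = 0.75·(2) + 0.25·(1) = 1.75
E[Defend C] = 0.75·(0) + 0.25·(9) = 2.25
Best response: Defend A (3.75 is the largest).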